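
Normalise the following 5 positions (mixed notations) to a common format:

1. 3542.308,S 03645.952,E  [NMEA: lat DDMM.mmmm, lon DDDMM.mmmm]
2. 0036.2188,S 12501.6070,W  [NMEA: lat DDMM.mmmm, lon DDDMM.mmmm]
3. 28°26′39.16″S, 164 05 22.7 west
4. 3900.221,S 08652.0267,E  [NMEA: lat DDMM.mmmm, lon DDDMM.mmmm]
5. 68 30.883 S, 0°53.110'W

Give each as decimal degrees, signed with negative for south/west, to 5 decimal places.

Point 1:
  Latitude: split at 2 digits → 35° and 42.308′; 35 + 42.308/60 = 35.705133
  hemisphere S, so the sign is −
  λ: degrees = first 3 digits = 36, minutes = 45.952; 36 + 45.952/60 = 36.765867
  E ⇒ keep positive
Point 2:
  Lat: split at 2 digits → 00° and 36.2188′; 0 + 36.2188/60 = 0.603647
  S ⇒ negate
  Longitude: split at 3 digits → 125° and 1.607′; 125 + 1.607/60 = 125.026783
  W → negative
Point 3:
  Lat: 26′ + 39.16″ = 26.65267′; 28 + 26.65267/60 = 28.444211
  S ⇒ negate
  λ: 164 + 5/60 + 22.7/3600 = 164.089639
  W ⇒ negate
Point 4:
  Latitude: degrees = first 2 digits = 39, minutes = 0.221; 39 + 0.221/60 = 39.003683
  hemisphere S, so the sign is −
  λ: split at 3 digits → 086° and 52.0267′; 86 + 52.0267/60 = 86.867112
  E → positive
Point 5:
  Lat: 68 + 30.883/60 = 68.514717
  S ⇒ negate
  λ: 53.11′ = 0.885167°; total 0.885167
  W ⇒ negate

1. -35.70513, 36.76587
2. -0.60365, -125.02678
3. -28.44421, -164.08964
4. -39.00368, 86.86711
5. -68.51472, -0.88517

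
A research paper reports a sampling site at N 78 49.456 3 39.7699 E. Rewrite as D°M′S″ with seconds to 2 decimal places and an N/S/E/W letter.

78°49′27.36″ N, 3°39′46.19″ E

Lat: fractional minutes 0.45600 × 60 = 27.3600″
Longitude: 39.76990′ → 39′ and 0.76990 × 60 = 46.1940″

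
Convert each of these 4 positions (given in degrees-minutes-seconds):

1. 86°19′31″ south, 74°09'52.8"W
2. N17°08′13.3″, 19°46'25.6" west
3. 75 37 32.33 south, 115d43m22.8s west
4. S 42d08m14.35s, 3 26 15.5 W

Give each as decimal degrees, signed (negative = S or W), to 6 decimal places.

1. -86.325278, -74.164667
2. 17.137028, -19.773778
3. -75.625647, -115.723000
4. -42.137319, -3.437639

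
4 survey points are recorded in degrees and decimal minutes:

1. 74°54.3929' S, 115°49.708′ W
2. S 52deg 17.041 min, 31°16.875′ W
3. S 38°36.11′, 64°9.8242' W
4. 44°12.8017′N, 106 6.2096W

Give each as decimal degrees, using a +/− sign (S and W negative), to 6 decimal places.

1. -74.906548, -115.828467
2. -52.284017, -31.281250
3. -38.601833, -64.163737
4. 44.213362, -106.103493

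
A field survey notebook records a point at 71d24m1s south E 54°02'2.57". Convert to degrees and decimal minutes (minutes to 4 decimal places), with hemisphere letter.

71° 24.0167′ S, 54° 2.0428′ E

Latitude: seconds/60 = 0.01667; minutes = 24 + 0.01667 = 24.016667
Lon: 2 + 2.57/60 = 2.042833′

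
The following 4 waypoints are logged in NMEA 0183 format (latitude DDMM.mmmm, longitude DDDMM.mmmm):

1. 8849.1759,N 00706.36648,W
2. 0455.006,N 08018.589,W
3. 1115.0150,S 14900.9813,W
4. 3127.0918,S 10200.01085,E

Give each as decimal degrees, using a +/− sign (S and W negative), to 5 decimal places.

1. 88.81960, -7.10611
2. 4.91677, -80.30982
3. -11.25025, -149.01636
4. -31.45153, 102.00018

Point 1:
  Lat: degrees = first 2 digits = 88, minutes = 49.1759; 88 + 49.1759/60 = 88.819598
  N → positive
  λ: degrees = first 3 digits = 7, minutes = 6.36648; 7 + 6.36648/60 = 7.106108
  hemisphere W, so the sign is −
Point 2:
  φ: split at 2 digits → 04° and 55.006′; 4 + 55.006/60 = 4.916767
  N ⇒ keep positive
  λ: degrees = first 3 digits = 80, minutes = 18.589; 80 + 18.589/60 = 80.309817
  W ⇒ negate
Point 3:
  φ: split at 2 digits → 11° and 15.015′; 11 + 15.015/60 = 11.250250
  hemisphere S, so the sign is −
  Lon: split at 3 digits → 149° and 0.9813′; 149 + 0.9813/60 = 149.016355
  hemisphere W, so the sign is −
Point 4:
  Lat: split at 2 digits → 31° and 27.0918′; 31 + 27.0918/60 = 31.451530
  S → negative
  λ: degrees = first 3 digits = 102, minutes = 0.01085; 102 + 0.01085/60 = 102.000181
  E ⇒ keep positive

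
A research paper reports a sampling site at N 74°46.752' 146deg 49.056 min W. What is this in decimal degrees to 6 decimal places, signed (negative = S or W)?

74.779200, -146.817600

φ: 46.752′ = 0.779200°; total 74.7792000
N → positive
Longitude: 49.056′ = 0.817600°; total 146.8176000
hemisphere W, so the sign is −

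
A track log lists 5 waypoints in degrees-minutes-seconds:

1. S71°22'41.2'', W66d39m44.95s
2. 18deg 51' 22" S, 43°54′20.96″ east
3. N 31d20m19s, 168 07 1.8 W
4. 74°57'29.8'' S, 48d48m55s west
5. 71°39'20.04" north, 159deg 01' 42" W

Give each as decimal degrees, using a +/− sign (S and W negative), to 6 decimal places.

1. -71.378111, -66.662486
2. -18.856111, 43.905822
3. 31.338611, -168.117167
4. -74.958278, -48.815278
5. 71.655567, -159.028333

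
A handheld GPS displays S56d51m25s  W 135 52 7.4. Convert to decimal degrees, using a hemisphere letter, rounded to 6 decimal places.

56.856944° S, 135.868722° W

Lat: 56 + 51/60 + 25/3600 = 56.8569444
Lon: 135° + 52/60 + 7.4/3600 = 135 + 0.866667 + 0.002056 = 135.8687222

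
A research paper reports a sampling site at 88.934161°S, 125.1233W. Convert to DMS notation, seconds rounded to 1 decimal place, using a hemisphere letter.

88°56′3.0″ S, 125°07′23.9″ W

Latitude: 0.934161 × 60 = 56.04966′ → 56′, remainder × 60 = 2.980″
Lon: 0.123300 × 60 = 7.39800′ → 7′, remainder × 60 = 23.880″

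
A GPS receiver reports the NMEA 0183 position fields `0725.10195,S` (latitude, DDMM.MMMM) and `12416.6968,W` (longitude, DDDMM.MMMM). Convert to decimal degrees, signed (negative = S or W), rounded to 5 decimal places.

Lat: degrees = first 2 digits = 7, minutes = 25.10195; 7 + 25.10195/60 = 7.418366
S → negative
λ: split at 3 digits → 124° and 16.6968′; 124 + 16.6968/60 = 124.278280
W → negative

-7.41837, -124.27828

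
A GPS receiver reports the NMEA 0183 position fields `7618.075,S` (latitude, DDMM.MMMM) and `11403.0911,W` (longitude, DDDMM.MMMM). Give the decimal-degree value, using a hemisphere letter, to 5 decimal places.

76.30125° S, 114.05152° W

φ: degrees = first 2 digits = 76, minutes = 18.075; 76 + 18.075/60 = 76.301250
Longitude: degrees = first 3 digits = 114, minutes = 3.0911; 114 + 3.0911/60 = 114.051518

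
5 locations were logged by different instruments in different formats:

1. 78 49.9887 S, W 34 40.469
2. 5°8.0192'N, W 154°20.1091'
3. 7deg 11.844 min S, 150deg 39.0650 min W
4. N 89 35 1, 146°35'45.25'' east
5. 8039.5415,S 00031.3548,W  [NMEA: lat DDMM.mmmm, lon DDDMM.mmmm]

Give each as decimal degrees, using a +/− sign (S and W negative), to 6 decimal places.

1. -78.833145, -34.674483
2. 5.133653, -154.335152
3. -7.197400, -150.651083
4. 89.583611, 146.595903
5. -80.659025, -0.522580

Point 1:
  Lat: 78 + 49.9887/60 = 78.8331450
  S ⇒ negate
  λ: 40.469′ = 0.674483°; total 34.6744833
  W → negative
Point 2:
  Latitude: 5 + 8.0192/60 = 5.1336533
  N → positive
  λ: 20.1091′ = 0.335152°; total 154.3351517
  W ⇒ negate
Point 3:
  Latitude: 7 + 11.844/60 = 7.1974000
  S → negative
  Longitude: 39.065′ = 0.651083°; total 150.6510833
  hemisphere W, so the sign is −
Point 4:
  φ: 35′ + 1″ = 35.01667′; 89 + 35.01667/60 = 89.5836111
  N ⇒ keep positive
  λ: 146° + 35/60 + 45.25/3600 = 146 + 0.583333 + 0.012569 = 146.5959028
  E → positive
Point 5:
  Lat: degrees = first 2 digits = 80, minutes = 39.5415; 80 + 39.5415/60 = 80.6590250
  S → negative
  Longitude: split at 3 digits → 000° and 31.3548′; 0 + 31.3548/60 = 0.5225800
  W → negative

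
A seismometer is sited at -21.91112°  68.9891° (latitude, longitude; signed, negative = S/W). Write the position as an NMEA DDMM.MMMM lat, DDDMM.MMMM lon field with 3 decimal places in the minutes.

2154.667,S / 06859.346,E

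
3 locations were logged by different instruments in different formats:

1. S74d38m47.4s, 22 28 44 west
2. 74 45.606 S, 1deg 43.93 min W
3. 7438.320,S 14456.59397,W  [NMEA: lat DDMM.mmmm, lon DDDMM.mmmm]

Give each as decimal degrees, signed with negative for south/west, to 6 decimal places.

Point 1:
  Lat: 74 + 38/60 + 47.4/3600 = 74.6465000
  S → negative
  Longitude: 22 + 28/60 + 44/3600 = 22.4788889
  hemisphere W, so the sign is −
Point 2:
  φ: 45.606′ = 0.760100°; total 74.7601000
  S ⇒ negate
  Longitude: 1 + 43.93/60 = 1.7321667
  W ⇒ negate
Point 3:
  φ: degrees = first 2 digits = 74, minutes = 38.32; 74 + 38.32/60 = 74.6386667
  S → negative
  λ: split at 3 digits → 144° and 56.59397′; 144 + 56.59397/60 = 144.9432328
  W ⇒ negate

1. -74.646500, -22.478889
2. -74.760100, -1.732167
3. -74.638667, -144.943233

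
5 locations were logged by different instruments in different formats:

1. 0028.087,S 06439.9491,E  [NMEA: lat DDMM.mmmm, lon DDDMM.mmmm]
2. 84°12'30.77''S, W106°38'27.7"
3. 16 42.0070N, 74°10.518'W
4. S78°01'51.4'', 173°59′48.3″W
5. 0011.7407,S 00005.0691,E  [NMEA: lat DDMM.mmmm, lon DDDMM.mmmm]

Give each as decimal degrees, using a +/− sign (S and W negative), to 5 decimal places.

Point 1:
  Latitude: degrees = first 2 digits = 0, minutes = 28.087; 0 + 28.087/60 = 0.468117
  S → negative
  λ: degrees = first 3 digits = 64, minutes = 39.9491; 64 + 39.9491/60 = 64.665818
  E → positive
Point 2:
  φ: 84° + 12/60 + 30.77/3600 = 84 + 0.200000 + 0.008547 = 84.208547
  S → negative
  Longitude: 38′ + 27.7″ = 38.46167′; 106 + 38.46167/60 = 106.641028
  hemisphere W, so the sign is −
Point 3:
  Lat: 16 + 42.007/60 = 16.700117
  N → positive
  Lon: 10.518′ = 0.175300°; total 74.175300
  W → negative
Point 4:
  φ: 78° + 1/60 + 51.4/3600 = 78 + 0.016667 + 0.014278 = 78.030944
  hemisphere S, so the sign is −
  Longitude: 173 + 59/60 + 48.3/3600 = 173.996750
  hemisphere W, so the sign is −
Point 5:
  Lat: degrees = first 2 digits = 0, minutes = 11.7407; 0 + 11.7407/60 = 0.195678
  S ⇒ negate
  Lon: split at 3 digits → 000° and 5.0691′; 0 + 5.0691/60 = 0.084485
  E → positive

1. -0.46812, 64.66582
2. -84.20855, -106.64103
3. 16.70012, -74.17530
4. -78.03094, -173.99675
5. -0.19568, 0.08449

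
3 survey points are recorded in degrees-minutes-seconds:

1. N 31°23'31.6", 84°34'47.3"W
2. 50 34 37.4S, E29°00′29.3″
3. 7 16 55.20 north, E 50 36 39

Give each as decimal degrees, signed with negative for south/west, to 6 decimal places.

1. 31.392111, -84.579806
2. -50.577056, 29.008139
3. 7.282000, 50.610833

Point 1:
  φ: 31 + 23/60 + 31.6/3600 = 31.3921111
  N → positive
  Longitude: 84 + 34/60 + 47.3/3600 = 84.5798056
  W → negative
Point 2:
  Lat: 50 + 34/60 + 37.4/3600 = 50.5770556
  hemisphere S, so the sign is −
  Lon: 29 + 0/60 + 29.3/3600 = 29.0081389
  E → positive
Point 3:
  Latitude: 7° + 16/60 + 55.2/3600 = 7 + 0.266667 + 0.015333 = 7.2820000
  N → positive
  Lon: 36′ + 39″ = 36.65000′; 50 + 36.65000/60 = 50.6108333
  E → positive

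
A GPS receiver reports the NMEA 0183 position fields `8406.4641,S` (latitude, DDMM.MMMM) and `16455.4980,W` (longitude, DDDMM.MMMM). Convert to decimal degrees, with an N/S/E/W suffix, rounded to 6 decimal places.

Latitude: split at 2 digits → 84° and 6.4641′; 84 + 6.4641/60 = 84.1077350
Longitude: degrees = first 3 digits = 164, minutes = 55.498; 164 + 55.498/60 = 164.9249667

84.107735° S, 164.924967° W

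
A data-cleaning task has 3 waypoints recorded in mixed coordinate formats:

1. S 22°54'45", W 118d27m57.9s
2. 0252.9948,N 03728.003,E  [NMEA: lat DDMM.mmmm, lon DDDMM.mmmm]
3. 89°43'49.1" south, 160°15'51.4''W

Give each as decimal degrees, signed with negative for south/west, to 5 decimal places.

Point 1:
  φ: 22° + 54/60 + 45/3600 = 22 + 0.900000 + 0.012500 = 22.912500
  S → negative
  Longitude: 27′ + 57.9″ = 27.96500′; 118 + 27.96500/60 = 118.466083
  hemisphere W, so the sign is −
Point 2:
  φ: degrees = first 2 digits = 2, minutes = 52.9948; 2 + 52.9948/60 = 2.883247
  N → positive
  λ: split at 3 digits → 037° and 28.003′; 37 + 28.003/60 = 37.466717
  E → positive
Point 3:
  φ: 43′ + 49.1″ = 43.81833′; 89 + 43.81833/60 = 89.730306
  S → negative
  λ: 15′ + 51.4″ = 15.85667′; 160 + 15.85667/60 = 160.264278
  W ⇒ negate

1. -22.91250, -118.46608
2. 2.88325, 37.46672
3. -89.73031, -160.26428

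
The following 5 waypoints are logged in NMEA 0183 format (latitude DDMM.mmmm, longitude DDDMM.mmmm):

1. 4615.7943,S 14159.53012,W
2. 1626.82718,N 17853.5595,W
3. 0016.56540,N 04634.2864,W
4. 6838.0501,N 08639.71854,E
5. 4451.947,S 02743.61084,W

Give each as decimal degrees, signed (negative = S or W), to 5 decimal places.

Point 1:
  Latitude: split at 2 digits → 46° and 15.7943′; 46 + 15.7943/60 = 46.263238
  S ⇒ negate
  Longitude: degrees = first 3 digits = 141, minutes = 59.53012; 141 + 59.53012/60 = 141.992169
  hemisphere W, so the sign is −
Point 2:
  Latitude: split at 2 digits → 16° and 26.82718′; 16 + 26.82718/60 = 16.447120
  N ⇒ keep positive
  Lon: degrees = first 3 digits = 178, minutes = 53.5595; 178 + 53.5595/60 = 178.892658
  hemisphere W, so the sign is −
Point 3:
  Latitude: degrees = first 2 digits = 0, minutes = 16.5654; 0 + 16.5654/60 = 0.276090
  N → positive
  Lon: degrees = first 3 digits = 46, minutes = 34.2864; 46 + 34.2864/60 = 46.571440
  W ⇒ negate
Point 4:
  Lat: degrees = first 2 digits = 68, minutes = 38.0501; 68 + 38.0501/60 = 68.634168
  N → positive
  Lon: split at 3 digits → 086° and 39.71854′; 86 + 39.71854/60 = 86.661976
  E ⇒ keep positive
Point 5:
  Latitude: degrees = first 2 digits = 44, minutes = 51.947; 44 + 51.947/60 = 44.865783
  hemisphere S, so the sign is −
  Longitude: split at 3 digits → 027° and 43.61084′; 27 + 43.61084/60 = 27.726847
  W ⇒ negate

1. -46.26324, -141.99217
2. 16.44712, -178.89266
3. 0.27609, -46.57144
4. 68.63417, 86.66198
5. -44.86578, -27.72685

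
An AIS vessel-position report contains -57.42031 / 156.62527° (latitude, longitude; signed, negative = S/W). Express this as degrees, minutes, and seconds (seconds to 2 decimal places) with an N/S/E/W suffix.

57°25′13.12″ S, 156°37′30.97″ E

Latitude is negative → S; |value| = 57.420310
Lat: whole degrees 57; 25.21860′ → 25′ and 13.1160″
Lon: whole degrees 156; 37.51620′ → 37′ and 30.9720″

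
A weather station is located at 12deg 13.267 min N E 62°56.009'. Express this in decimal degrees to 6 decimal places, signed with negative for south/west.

φ: 12 + 13.267/60 = 12.2211167
N → positive
Longitude: 62 + 56.009/60 = 62.9334833
E ⇒ keep positive

12.221117, 62.933483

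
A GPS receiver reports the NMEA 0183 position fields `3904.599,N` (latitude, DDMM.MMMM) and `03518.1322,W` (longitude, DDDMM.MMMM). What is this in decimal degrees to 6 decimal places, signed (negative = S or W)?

39.076650, -35.302203

φ: degrees = first 2 digits = 39, minutes = 4.599; 39 + 4.599/60 = 39.0766500
N → positive
Lon: degrees = first 3 digits = 35, minutes = 18.1322; 35 + 18.1322/60 = 35.3022033
hemisphere W, so the sign is −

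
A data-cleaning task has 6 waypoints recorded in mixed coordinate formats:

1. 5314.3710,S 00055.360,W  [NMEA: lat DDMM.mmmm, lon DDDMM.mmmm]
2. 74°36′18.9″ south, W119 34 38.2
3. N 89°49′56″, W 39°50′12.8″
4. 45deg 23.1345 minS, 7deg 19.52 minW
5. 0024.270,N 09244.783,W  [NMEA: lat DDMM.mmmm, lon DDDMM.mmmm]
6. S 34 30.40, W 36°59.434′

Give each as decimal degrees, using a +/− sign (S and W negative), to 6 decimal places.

1. -53.239517, -0.922667
2. -74.605250, -119.577278
3. 89.832222, -39.836889
4. -45.385575, -7.325333
5. 0.404500, -92.746383
6. -34.506667, -36.990567

Point 1:
  Lat: split at 2 digits → 53° and 14.371′; 53 + 14.371/60 = 53.2395167
  hemisphere S, so the sign is −
  λ: degrees = first 3 digits = 0, minutes = 55.36; 0 + 55.36/60 = 0.9226667
  W ⇒ negate
Point 2:
  φ: 74° + 36/60 + 18.9/3600 = 74 + 0.600000 + 0.005250 = 74.6052500
  hemisphere S, so the sign is −
  Longitude: 119 + 34/60 + 38.2/3600 = 119.5772778
  W → negative
Point 3:
  Lat: 49′ + 56″ = 49.93333′; 89 + 49.93333/60 = 89.8322222
  N → positive
  Longitude: 39° + 50/60 + 12.8/3600 = 39 + 0.833333 + 0.003556 = 39.8368889
  hemisphere W, so the sign is −
Point 4:
  Latitude: 23.1345′ = 0.385575°; total 45.3855750
  hemisphere S, so the sign is −
  Longitude: 19.52′ = 0.325333°; total 7.3253333
  W → negative
Point 5:
  Latitude: degrees = first 2 digits = 0, minutes = 24.27; 0 + 24.27/60 = 0.4045000
  N ⇒ keep positive
  Longitude: degrees = first 3 digits = 92, minutes = 44.783; 92 + 44.783/60 = 92.7463833
  W ⇒ negate
Point 6:
  φ: 30.4′ = 0.506667°; total 34.5066667
  hemisphere S, so the sign is −
  Longitude: 59.434′ = 0.990567°; total 36.9905667
  W ⇒ negate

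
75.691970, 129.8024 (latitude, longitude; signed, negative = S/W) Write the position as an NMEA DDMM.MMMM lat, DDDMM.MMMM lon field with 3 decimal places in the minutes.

Lat: fractional part 0.691970 → 41.51820 minutes
Lon: minutes = (129.802400 − 129) × 60 = 48.14400

7541.518,N / 12948.144,E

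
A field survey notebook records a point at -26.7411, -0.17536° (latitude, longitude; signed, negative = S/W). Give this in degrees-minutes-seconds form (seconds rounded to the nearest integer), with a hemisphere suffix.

26°44′28″ S, 0°10′31″ W

Latitude is negative → S; |value| = 26.741100
φ: whole degrees 26; 44.46600′ → 44′ and 27.96″
Longitude is negative → W; |value| = 0.175360
λ: 0.175360 × 60 = 10.52160′ → 10′, remainder × 60 = 31.30″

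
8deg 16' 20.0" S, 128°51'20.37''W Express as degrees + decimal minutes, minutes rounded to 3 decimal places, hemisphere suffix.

8° 16.333′ S, 128° 51.340′ W

φ: seconds/60 = 0.33333; minutes = 16 + 0.33333 = 16.33333
Longitude: 51 + 20.37/60 = 51.33950′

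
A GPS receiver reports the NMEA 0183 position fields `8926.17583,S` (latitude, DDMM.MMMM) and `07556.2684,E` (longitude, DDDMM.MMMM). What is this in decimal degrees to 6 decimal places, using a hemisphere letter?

89.436264° S, 75.937807° E

Lat: split at 2 digits → 89° and 26.17583′; 89 + 26.17583/60 = 89.4362638
Longitude: degrees = first 3 digits = 75, minutes = 56.2684; 75 + 56.2684/60 = 75.9378067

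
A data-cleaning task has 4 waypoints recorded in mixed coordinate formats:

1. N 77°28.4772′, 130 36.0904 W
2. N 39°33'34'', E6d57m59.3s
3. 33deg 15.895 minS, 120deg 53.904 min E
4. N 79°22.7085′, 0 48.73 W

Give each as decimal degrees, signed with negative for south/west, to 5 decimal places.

1. 77.47462, -130.60151
2. 39.55944, 6.96647
3. -33.26492, 120.89840
4. 79.37848, -0.81217

Point 1:
  Lat: 77 + 28.4772/60 = 77.474620
  N → positive
  Longitude: 36.0904′ = 0.601507°; total 130.601507
  W ⇒ negate
Point 2:
  Lat: 39° + 33/60 + 34/3600 = 39 + 0.550000 + 0.009444 = 39.559444
  N → positive
  Longitude: 57′ + 59.3″ = 57.98833′; 6 + 57.98833/60 = 6.966472
  E → positive
Point 3:
  φ: 15.895′ = 0.264917°; total 33.264917
  hemisphere S, so the sign is −
  Longitude: 120 + 53.904/60 = 120.898400
  E → positive
Point 4:
  Lat: 79 + 22.7085/60 = 79.378475
  N → positive
  Longitude: 48.73′ = 0.812167°; total 0.812167
  hemisphere W, so the sign is −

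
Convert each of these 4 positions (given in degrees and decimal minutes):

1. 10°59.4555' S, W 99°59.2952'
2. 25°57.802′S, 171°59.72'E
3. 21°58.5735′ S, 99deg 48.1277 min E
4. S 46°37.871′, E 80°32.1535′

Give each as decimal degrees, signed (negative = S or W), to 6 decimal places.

1. -10.990925, -99.988253
2. -25.963367, 171.995333
3. -21.976225, 99.802128
4. -46.631183, 80.535892

Point 1:
  φ: 10 + 59.4555/60 = 10.9909250
  hemisphere S, so the sign is −
  Lon: 59.2952′ = 0.988253°; total 99.9882533
  W ⇒ negate
Point 2:
  φ: 25 + 57.802/60 = 25.9633667
  hemisphere S, so the sign is −
  Longitude: 171 + 59.72/60 = 171.9953333
  E ⇒ keep positive
Point 3:
  Latitude: 58.5735′ = 0.976225°; total 21.9762250
  S → negative
  Lon: 48.1277′ = 0.802128°; total 99.8021283
  E → positive
Point 4:
  Lat: 46 + 37.871/60 = 46.6311833
  S ⇒ negate
  λ: 80 + 32.1535/60 = 80.5358917
  E → positive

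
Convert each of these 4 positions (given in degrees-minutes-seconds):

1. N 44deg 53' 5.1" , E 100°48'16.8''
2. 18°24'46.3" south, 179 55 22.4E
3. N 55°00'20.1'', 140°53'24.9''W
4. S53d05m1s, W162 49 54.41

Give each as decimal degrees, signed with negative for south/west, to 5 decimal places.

1. 44.88475, 100.80467
2. -18.41286, 179.92289
3. 55.00558, -140.89025
4. -53.08361, -162.83178

Point 1:
  φ: 53′ + 5.1″ = 53.08500′; 44 + 53.08500/60 = 44.884750
  N → positive
  Lon: 100 + 48/60 + 16.8/3600 = 100.804667
  E → positive
Point 2:
  Lat: 18 + 24/60 + 46.3/3600 = 18.412861
  hemisphere S, so the sign is −
  Longitude: 179 + 55/60 + 22.4/3600 = 179.922889
  E ⇒ keep positive
Point 3:
  Latitude: 0′ + 20.1″ = 0.33500′; 55 + 0.33500/60 = 55.005583
  N → positive
  Lon: 53′ + 24.9″ = 53.41500′; 140 + 53.41500/60 = 140.890250
  W → negative
Point 4:
  φ: 5′ + 1″ = 5.01667′; 53 + 5.01667/60 = 53.083611
  S → negative
  Lon: 162 + 49/60 + 54.41/3600 = 162.831781
  W ⇒ negate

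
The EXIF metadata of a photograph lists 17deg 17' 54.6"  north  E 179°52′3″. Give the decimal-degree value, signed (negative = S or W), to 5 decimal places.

Lat: 17′ + 54.6″ = 17.91000′; 17 + 17.91000/60 = 17.298500
N ⇒ keep positive
λ: 179 + 52/60 + 3/3600 = 179.867500
E → positive

17.29850, 179.86750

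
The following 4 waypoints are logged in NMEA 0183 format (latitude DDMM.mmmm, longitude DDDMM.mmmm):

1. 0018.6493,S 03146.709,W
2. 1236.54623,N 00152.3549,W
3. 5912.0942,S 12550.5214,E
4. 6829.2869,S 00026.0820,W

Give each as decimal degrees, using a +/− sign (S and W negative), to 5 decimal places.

Point 1:
  φ: degrees = first 2 digits = 0, minutes = 18.6493; 0 + 18.6493/60 = 0.310822
  S ⇒ negate
  Lon: split at 3 digits → 031° and 46.709′; 31 + 46.709/60 = 31.778483
  W → negative
Point 2:
  φ: degrees = first 2 digits = 12, minutes = 36.54623; 12 + 36.54623/60 = 12.609104
  N ⇒ keep positive
  Longitude: degrees = first 3 digits = 1, minutes = 52.3549; 1 + 52.3549/60 = 1.872582
  hemisphere W, so the sign is −
Point 3:
  φ: degrees = first 2 digits = 59, minutes = 12.0942; 59 + 12.0942/60 = 59.201570
  S → negative
  λ: degrees = first 3 digits = 125, minutes = 50.5214; 125 + 50.5214/60 = 125.842023
  E ⇒ keep positive
Point 4:
  φ: split at 2 digits → 68° and 29.2869′; 68 + 29.2869/60 = 68.488115
  S ⇒ negate
  Longitude: degrees = first 3 digits = 0, minutes = 26.082; 0 + 26.082/60 = 0.434700
  hemisphere W, so the sign is −

1. -0.31082, -31.77848
2. 12.60910, -1.87258
3. -59.20157, 125.84202
4. -68.48812, -0.43470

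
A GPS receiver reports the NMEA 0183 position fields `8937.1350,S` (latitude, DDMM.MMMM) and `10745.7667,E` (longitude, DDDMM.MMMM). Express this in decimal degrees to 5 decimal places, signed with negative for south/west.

-89.61892, 107.76278

φ: split at 2 digits → 89° and 37.135′; 89 + 37.135/60 = 89.618917
S ⇒ negate
Lon: split at 3 digits → 107° and 45.7667′; 107 + 45.7667/60 = 107.762778
E → positive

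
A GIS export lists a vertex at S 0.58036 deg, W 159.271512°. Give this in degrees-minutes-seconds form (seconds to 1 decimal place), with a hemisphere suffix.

0°34′49.3″ S, 159°16′17.4″ W

φ: 0.580360° → 34.82160′; 0.82160 × 60 = 49.296″
Lon: 0.271512 × 60 = 16.29072′ → 16′, remainder × 60 = 17.443″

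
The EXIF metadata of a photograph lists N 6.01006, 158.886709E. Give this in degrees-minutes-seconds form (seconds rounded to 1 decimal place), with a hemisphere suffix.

Lat: 0.010060° → 0.60360′; 0.60360 × 60 = 36.216″
λ: 0.886709° → 53.20254′; 0.20254 × 60 = 12.152″

6°00′36.2″ N, 158°53′12.2″ E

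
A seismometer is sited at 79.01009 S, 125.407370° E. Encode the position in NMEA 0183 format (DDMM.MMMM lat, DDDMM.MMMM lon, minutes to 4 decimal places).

Latitude: minutes = (79.010090 − 79) × 60 = 0.605400
λ: fractional part 0.407370 → 24.442200 minutes

7900.6054,S / 12524.4422,E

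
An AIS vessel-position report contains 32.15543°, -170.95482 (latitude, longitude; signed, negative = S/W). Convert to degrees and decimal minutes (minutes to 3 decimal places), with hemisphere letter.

32° 9.326′ N, 170° 57.289′ W

φ: fractional part 0.155430 → 9.32580 minutes
Longitude is negative → W; |value| = 170.954820
λ: minutes = (170.954820 − 170) × 60 = 57.28920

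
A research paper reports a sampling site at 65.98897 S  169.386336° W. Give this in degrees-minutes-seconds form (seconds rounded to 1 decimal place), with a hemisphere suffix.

65°59′20.3″ S, 169°23′10.8″ W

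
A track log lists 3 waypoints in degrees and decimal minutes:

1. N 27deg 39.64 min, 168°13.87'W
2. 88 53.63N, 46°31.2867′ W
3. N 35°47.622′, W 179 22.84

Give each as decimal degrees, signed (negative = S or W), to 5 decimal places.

1. 27.66067, -168.23117
2. 88.89383, -46.52145
3. 35.79370, -179.38067

Point 1:
  Lat: 39.64′ = 0.660667°; total 27.660667
  N → positive
  λ: 168 + 13.87/60 = 168.231167
  W → negative
Point 2:
  Latitude: 53.63′ = 0.893833°; total 88.893833
  N → positive
  Longitude: 46 + 31.2867/60 = 46.521445
  hemisphere W, so the sign is −
Point 3:
  φ: 35 + 47.622/60 = 35.793700
  N → positive
  Lon: 22.84′ = 0.380667°; total 179.380667
  hemisphere W, so the sign is −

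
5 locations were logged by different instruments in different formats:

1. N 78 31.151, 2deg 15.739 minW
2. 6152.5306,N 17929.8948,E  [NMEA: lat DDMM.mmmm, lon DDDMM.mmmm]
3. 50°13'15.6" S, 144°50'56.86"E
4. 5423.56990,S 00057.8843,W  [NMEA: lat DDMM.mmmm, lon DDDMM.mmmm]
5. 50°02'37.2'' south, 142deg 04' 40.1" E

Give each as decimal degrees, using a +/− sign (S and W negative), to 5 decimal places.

1. 78.51918, -2.26232
2. 61.87551, 179.49825
3. -50.22100, 144.84913
4. -54.39283, -0.96474
5. -50.04367, 142.07781

Point 1:
  φ: 78 + 31.151/60 = 78.519183
  N ⇒ keep positive
  Lon: 2 + 15.739/60 = 2.262317
  W ⇒ negate
Point 2:
  Latitude: degrees = first 2 digits = 61, minutes = 52.5306; 61 + 52.5306/60 = 61.875510
  N ⇒ keep positive
  λ: split at 3 digits → 179° and 29.8948′; 179 + 29.8948/60 = 179.498247
  E → positive
Point 3:
  Lat: 50 + 13/60 + 15.6/3600 = 50.221000
  hemisphere S, so the sign is −
  Longitude: 144° + 50/60 + 56.86/3600 = 144 + 0.833333 + 0.015794 = 144.849128
  E → positive
Point 4:
  Latitude: split at 2 digits → 54° and 23.5699′; 54 + 23.5699/60 = 54.392832
  S ⇒ negate
  λ: split at 3 digits → 000° and 57.8843′; 0 + 57.8843/60 = 0.964738
  W ⇒ negate
Point 5:
  Lat: 2′ + 37.2″ = 2.62000′; 50 + 2.62000/60 = 50.043667
  S → negative
  λ: 142 + 4/60 + 40.1/3600 = 142.077806
  E → positive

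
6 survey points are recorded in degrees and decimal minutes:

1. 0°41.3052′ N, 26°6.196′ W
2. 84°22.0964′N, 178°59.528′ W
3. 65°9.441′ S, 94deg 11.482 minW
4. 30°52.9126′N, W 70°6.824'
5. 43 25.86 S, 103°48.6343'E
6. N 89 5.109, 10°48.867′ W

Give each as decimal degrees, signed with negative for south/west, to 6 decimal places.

1. 0.688420, -26.103267
2. 84.368273, -178.992133
3. -65.157350, -94.191367
4. 30.881877, -70.113733
5. -43.431000, 103.810572
6. 89.085150, -10.814450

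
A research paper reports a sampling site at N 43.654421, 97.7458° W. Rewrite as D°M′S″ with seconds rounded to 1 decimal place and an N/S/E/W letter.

43°39′15.9″ N, 97°44′44.9″ W

Lat: whole degrees 43; 39.26526′ → 39′ and 15.916″
Lon: 0.745800 × 60 = 44.74800′ → 44′, remainder × 60 = 44.880″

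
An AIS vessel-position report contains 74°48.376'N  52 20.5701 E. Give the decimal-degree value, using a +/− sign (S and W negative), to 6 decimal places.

74.806267, 52.342835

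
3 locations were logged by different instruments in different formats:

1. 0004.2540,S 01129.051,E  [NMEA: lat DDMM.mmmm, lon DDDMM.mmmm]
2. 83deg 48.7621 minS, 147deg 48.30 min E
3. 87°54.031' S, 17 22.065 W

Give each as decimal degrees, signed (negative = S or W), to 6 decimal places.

Point 1:
  Lat: split at 2 digits → 00° and 4.254′; 0 + 4.254/60 = 0.0709000
  S ⇒ negate
  λ: degrees = first 3 digits = 11, minutes = 29.051; 11 + 29.051/60 = 11.4841833
  E ⇒ keep positive
Point 2:
  Lat: 83 + 48.7621/60 = 83.8127017
  S ⇒ negate
  Lon: 48.3′ = 0.805000°; total 147.8050000
  E → positive
Point 3:
  Lat: 87 + 54.031/60 = 87.9005167
  S → negative
  Lon: 17 + 22.065/60 = 17.3677500
  W → negative

1. -0.070900, 11.484183
2. -83.812702, 147.805000
3. -87.900517, -17.367750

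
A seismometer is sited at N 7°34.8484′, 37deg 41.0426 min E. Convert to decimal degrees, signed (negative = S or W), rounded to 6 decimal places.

φ: 34.8484′ = 0.580807°; total 7.5808067
N → positive
λ: 37 + 41.0426/60 = 37.6840433
E ⇒ keep positive

7.580807, 37.684043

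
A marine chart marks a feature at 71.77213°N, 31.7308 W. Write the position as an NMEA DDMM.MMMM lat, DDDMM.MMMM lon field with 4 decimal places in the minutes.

7146.3278,N / 03143.8480,W

Lat: 71° + 0.772130 × 60 = 71° 46.327800′
Longitude: minutes = (31.730800 − 31) × 60 = 43.848000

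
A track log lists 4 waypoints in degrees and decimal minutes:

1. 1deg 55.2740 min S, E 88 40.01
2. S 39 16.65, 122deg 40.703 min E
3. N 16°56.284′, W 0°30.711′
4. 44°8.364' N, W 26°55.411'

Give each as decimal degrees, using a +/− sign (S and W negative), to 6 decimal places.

Point 1:
  φ: 55.274′ = 0.921233°; total 1.9212333
  S ⇒ negate
  Longitude: 40.01′ = 0.666833°; total 88.6668333
  E ⇒ keep positive
Point 2:
  Latitude: 16.65′ = 0.277500°; total 39.2775000
  hemisphere S, so the sign is −
  λ: 122 + 40.703/60 = 122.6783833
  E → positive
Point 3:
  Latitude: 16 + 56.284/60 = 16.9380667
  N → positive
  Longitude: 0 + 30.711/60 = 0.5118500
  W → negative
Point 4:
  Latitude: 44 + 8.364/60 = 44.1394000
  N → positive
  Longitude: 26 + 55.411/60 = 26.9235167
  W → negative

1. -1.921233, 88.666833
2. -39.277500, 122.678383
3. 16.938067, -0.511850
4. 44.139400, -26.923517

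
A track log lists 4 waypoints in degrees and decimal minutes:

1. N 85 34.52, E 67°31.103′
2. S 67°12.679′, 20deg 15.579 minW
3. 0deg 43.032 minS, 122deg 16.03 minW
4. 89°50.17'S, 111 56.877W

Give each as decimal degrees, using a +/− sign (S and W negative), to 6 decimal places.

Point 1:
  Latitude: 34.52′ = 0.575333°; total 85.5753333
  N → positive
  Longitude: 67 + 31.103/60 = 67.5183833
  E ⇒ keep positive
Point 2:
  φ: 12.679′ = 0.211317°; total 67.2113167
  S → negative
  Longitude: 20 + 15.579/60 = 20.2596500
  hemisphere W, so the sign is −
Point 3:
  Latitude: 43.032′ = 0.717200°; total 0.7172000
  S → negative
  Lon: 122 + 16.03/60 = 122.2671667
  W → negative
Point 4:
  Lat: 50.17′ = 0.836167°; total 89.8361667
  S ⇒ negate
  Lon: 111 + 56.877/60 = 111.9479500
  W → negative

1. 85.575333, 67.518383
2. -67.211317, -20.259650
3. -0.717200, -122.267167
4. -89.836167, -111.947950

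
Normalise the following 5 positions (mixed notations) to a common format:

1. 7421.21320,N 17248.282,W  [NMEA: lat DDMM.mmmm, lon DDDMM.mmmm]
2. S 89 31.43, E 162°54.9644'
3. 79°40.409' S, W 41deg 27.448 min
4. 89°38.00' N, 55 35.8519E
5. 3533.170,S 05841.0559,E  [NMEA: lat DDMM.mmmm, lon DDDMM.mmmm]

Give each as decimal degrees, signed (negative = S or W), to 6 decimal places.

Point 1:
  Latitude: split at 2 digits → 74° and 21.2132′; 74 + 21.2132/60 = 74.3535533
  N ⇒ keep positive
  Lon: degrees = first 3 digits = 172, minutes = 48.282; 172 + 48.282/60 = 172.8047000
  W → negative
Point 2:
  φ: 89 + 31.43/60 = 89.5238333
  S ⇒ negate
  λ: 162 + 54.9644/60 = 162.9160733
  E → positive
Point 3:
  Latitude: 40.409′ = 0.673483°; total 79.6734833
  S ⇒ negate
  λ: 27.448′ = 0.457467°; total 41.4574667
  W ⇒ negate
Point 4:
  φ: 38′ = 0.633333°; total 89.6333333
  N ⇒ keep positive
  λ: 35.8519′ = 0.597532°; total 55.5975317
  E → positive
Point 5:
  Latitude: degrees = first 2 digits = 35, minutes = 33.17; 35 + 33.17/60 = 35.5528333
  S → negative
  Longitude: degrees = first 3 digits = 58, minutes = 41.0559; 58 + 41.0559/60 = 58.6842650
  E ⇒ keep positive

1. 74.353553, -172.804700
2. -89.523833, 162.916073
3. -79.673483, -41.457467
4. 89.633333, 55.597532
5. -35.552833, 58.684265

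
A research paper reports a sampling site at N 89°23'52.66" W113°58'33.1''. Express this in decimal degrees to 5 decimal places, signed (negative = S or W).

φ: 89° + 23/60 + 52.66/3600 = 89 + 0.383333 + 0.014628 = 89.397961
N → positive
Longitude: 113 + 58/60 + 33.1/3600 = 113.975861
W ⇒ negate

89.39796, -113.97586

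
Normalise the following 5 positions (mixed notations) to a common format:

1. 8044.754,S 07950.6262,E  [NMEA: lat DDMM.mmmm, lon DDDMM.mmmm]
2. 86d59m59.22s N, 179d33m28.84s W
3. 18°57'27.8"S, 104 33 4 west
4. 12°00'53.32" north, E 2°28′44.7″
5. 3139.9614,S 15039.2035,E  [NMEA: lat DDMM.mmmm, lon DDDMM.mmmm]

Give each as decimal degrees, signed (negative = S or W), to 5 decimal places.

Point 1:
  Latitude: split at 2 digits → 80° and 44.754′; 80 + 44.754/60 = 80.745900
  S → negative
  Longitude: split at 3 digits → 079° and 50.6262′; 79 + 50.6262/60 = 79.843770
  E ⇒ keep positive
Point 2:
  Latitude: 59′ + 59.22″ = 59.98700′; 86 + 59.98700/60 = 86.999783
  N ⇒ keep positive
  Longitude: 179° + 33/60 + 28.84/3600 = 179 + 0.550000 + 0.008011 = 179.558011
  W → negative
Point 3:
  Latitude: 57′ + 27.8″ = 57.46333′; 18 + 57.46333/60 = 18.957722
  S → negative
  λ: 33′ + 4″ = 33.06667′; 104 + 33.06667/60 = 104.551111
  W ⇒ negate
Point 4:
  φ: 0′ + 53.32″ = 0.88867′; 12 + 0.88867/60 = 12.014811
  N → positive
  Lon: 2 + 28/60 + 44.7/3600 = 2.479083
  E → positive
Point 5:
  Lat: split at 2 digits → 31° and 39.9614′; 31 + 39.9614/60 = 31.666023
  S ⇒ negate
  λ: degrees = first 3 digits = 150, minutes = 39.2035; 150 + 39.2035/60 = 150.653392
  E ⇒ keep positive

1. -80.74590, 79.84377
2. 86.99978, -179.55801
3. -18.95772, -104.55111
4. 12.01481, 2.47908
5. -31.66602, 150.65339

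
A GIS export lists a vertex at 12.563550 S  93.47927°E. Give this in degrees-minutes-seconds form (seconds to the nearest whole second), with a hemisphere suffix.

Lat: 0.563550° → 33.81300′; 0.81300 × 60 = 48.78″
Lon: whole degrees 93; 28.75620′ → 28′ and 45.37″

12°33′49″ S, 93°28′45″ E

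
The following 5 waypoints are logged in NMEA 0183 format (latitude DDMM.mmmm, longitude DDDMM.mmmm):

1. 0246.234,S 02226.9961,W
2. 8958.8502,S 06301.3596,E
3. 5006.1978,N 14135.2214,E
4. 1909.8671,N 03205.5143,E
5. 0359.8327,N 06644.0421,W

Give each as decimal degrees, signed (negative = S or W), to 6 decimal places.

Point 1:
  Latitude: split at 2 digits → 02° and 46.234′; 2 + 46.234/60 = 2.7705667
  S → negative
  Lon: split at 3 digits → 022° and 26.9961′; 22 + 26.9961/60 = 22.4499350
  W ⇒ negate
Point 2:
  φ: degrees = first 2 digits = 89, minutes = 58.8502; 89 + 58.8502/60 = 89.9808367
  hemisphere S, so the sign is −
  Lon: degrees = first 3 digits = 63, minutes = 1.3596; 63 + 1.3596/60 = 63.0226600
  E → positive
Point 3:
  Lat: degrees = first 2 digits = 50, minutes = 6.1978; 50 + 6.1978/60 = 50.1032967
  N → positive
  Lon: split at 3 digits → 141° and 35.2214′; 141 + 35.2214/60 = 141.5870233
  E ⇒ keep positive
Point 4:
  φ: split at 2 digits → 19° and 9.8671′; 19 + 9.8671/60 = 19.1644517
  N → positive
  Longitude: degrees = first 3 digits = 32, minutes = 5.5143; 32 + 5.5143/60 = 32.0919050
  E → positive
Point 5:
  Latitude: split at 2 digits → 03° and 59.8327′; 3 + 59.8327/60 = 3.9972117
  N ⇒ keep positive
  Longitude: split at 3 digits → 066° and 44.0421′; 66 + 44.0421/60 = 66.7340350
  W → negative

1. -2.770567, -22.449935
2. -89.980837, 63.022660
3. 50.103297, 141.587023
4. 19.164452, 32.091905
5. 3.997212, -66.734035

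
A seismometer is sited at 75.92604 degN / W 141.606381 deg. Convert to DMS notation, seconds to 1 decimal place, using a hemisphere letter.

Latitude: 0.926040 × 60 = 55.56240′ → 55′, remainder × 60 = 33.744″
λ: 0.606381° → 36.38286′; 0.38286 × 60 = 22.972″

75°55′33.7″ N, 141°36′23.0″ W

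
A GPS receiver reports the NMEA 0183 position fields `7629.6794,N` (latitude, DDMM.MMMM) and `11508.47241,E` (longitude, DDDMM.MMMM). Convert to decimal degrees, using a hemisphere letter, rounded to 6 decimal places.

φ: degrees = first 2 digits = 76, minutes = 29.6794; 76 + 29.6794/60 = 76.4946567
λ: split at 3 digits → 115° and 8.47241′; 115 + 8.47241/60 = 115.1412068

76.494657° N, 115.141207° E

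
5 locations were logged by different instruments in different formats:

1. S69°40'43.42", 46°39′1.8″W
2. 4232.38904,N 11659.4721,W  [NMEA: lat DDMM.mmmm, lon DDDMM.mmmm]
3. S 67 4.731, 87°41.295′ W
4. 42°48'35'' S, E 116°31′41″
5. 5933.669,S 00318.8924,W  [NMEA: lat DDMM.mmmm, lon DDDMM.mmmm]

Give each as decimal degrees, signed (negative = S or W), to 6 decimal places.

Point 1:
  Latitude: 40′ + 43.42″ = 40.72367′; 69 + 40.72367/60 = 69.6787278
  S → negative
  Lon: 46 + 39/60 + 1.8/3600 = 46.6505000
  hemisphere W, so the sign is −
Point 2:
  Latitude: degrees = first 2 digits = 42, minutes = 32.38904; 42 + 32.38904/60 = 42.5398173
  N → positive
  λ: degrees = first 3 digits = 116, minutes = 59.4721; 116 + 59.4721/60 = 116.9912017
  W ⇒ negate
Point 3:
  φ: 67 + 4.731/60 = 67.0788500
  S ⇒ negate
  λ: 87 + 41.295/60 = 87.6882500
  W → negative
Point 4:
  Latitude: 42 + 48/60 + 35/3600 = 42.8097222
  S → negative
  Longitude: 116° + 31/60 + 41/3600 = 116 + 0.516667 + 0.011389 = 116.5280556
  E → positive
Point 5:
  Latitude: degrees = first 2 digits = 59, minutes = 33.669; 59 + 33.669/60 = 59.5611500
  S ⇒ negate
  λ: split at 3 digits → 003° and 18.8924′; 3 + 18.8924/60 = 3.3148733
  hemisphere W, so the sign is −

1. -69.678728, -46.650500
2. 42.539817, -116.991202
3. -67.078850, -87.688250
4. -42.809722, 116.528056
5. -59.561150, -3.314873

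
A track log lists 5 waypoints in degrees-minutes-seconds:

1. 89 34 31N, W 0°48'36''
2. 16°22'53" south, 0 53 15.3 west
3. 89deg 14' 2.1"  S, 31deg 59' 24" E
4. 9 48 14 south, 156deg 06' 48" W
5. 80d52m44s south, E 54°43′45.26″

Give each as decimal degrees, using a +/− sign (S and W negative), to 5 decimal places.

1. 89.57528, -0.81000
2. -16.38139, -0.88758
3. -89.23392, 31.99000
4. -9.80389, -156.11333
5. -80.87889, 54.72924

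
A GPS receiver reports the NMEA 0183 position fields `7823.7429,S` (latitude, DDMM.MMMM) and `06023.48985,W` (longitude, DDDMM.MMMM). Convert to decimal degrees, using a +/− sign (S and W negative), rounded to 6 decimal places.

Latitude: split at 2 digits → 78° and 23.7429′; 78 + 23.7429/60 = 78.3957150
S ⇒ negate
Longitude: degrees = first 3 digits = 60, minutes = 23.48985; 60 + 23.48985/60 = 60.3914975
W → negative

-78.395715, -60.391498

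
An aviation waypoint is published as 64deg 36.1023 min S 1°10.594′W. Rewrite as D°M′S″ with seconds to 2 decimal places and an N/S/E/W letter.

64°36′6.14″ S, 1°10′35.64″ W

Lat: 36.10230′ → 36′ and 0.10230 × 60 = 6.1380″
Lon: 10.59400′ → 10′ and 0.59400 × 60 = 35.6400″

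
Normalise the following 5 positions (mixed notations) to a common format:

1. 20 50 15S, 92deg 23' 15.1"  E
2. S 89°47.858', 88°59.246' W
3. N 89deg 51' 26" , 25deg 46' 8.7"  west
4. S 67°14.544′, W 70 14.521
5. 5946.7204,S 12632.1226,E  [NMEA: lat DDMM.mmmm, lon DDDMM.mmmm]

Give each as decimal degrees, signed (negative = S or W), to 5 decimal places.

Point 1:
  φ: 20° + 50/60 + 15/3600 = 20 + 0.833333 + 0.004167 = 20.837500
  S → negative
  λ: 92 + 23/60 + 15.1/3600 = 92.387528
  E ⇒ keep positive
Point 2:
  Lat: 47.858′ = 0.797633°; total 89.797633
  S ⇒ negate
  λ: 88 + 59.246/60 = 88.987433
  hemisphere W, so the sign is −
Point 3:
  φ: 89° + 51/60 + 26/3600 = 89 + 0.850000 + 0.007222 = 89.857222
  N → positive
  Longitude: 25° + 46/60 + 8.7/3600 = 25 + 0.766667 + 0.002417 = 25.769083
  W ⇒ negate
Point 4:
  Lat: 14.544′ = 0.242400°; total 67.242400
  hemisphere S, so the sign is −
  λ: 14.521′ = 0.242017°; total 70.242017
  W ⇒ negate
Point 5:
  Latitude: degrees = first 2 digits = 59, minutes = 46.7204; 59 + 46.7204/60 = 59.778673
  S ⇒ negate
  Longitude: split at 3 digits → 126° and 32.1226′; 126 + 32.1226/60 = 126.535377
  E → positive

1. -20.83750, 92.38753
2. -89.79763, -88.98743
3. 89.85722, -25.76908
4. -67.24240, -70.24202
5. -59.77867, 126.53538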